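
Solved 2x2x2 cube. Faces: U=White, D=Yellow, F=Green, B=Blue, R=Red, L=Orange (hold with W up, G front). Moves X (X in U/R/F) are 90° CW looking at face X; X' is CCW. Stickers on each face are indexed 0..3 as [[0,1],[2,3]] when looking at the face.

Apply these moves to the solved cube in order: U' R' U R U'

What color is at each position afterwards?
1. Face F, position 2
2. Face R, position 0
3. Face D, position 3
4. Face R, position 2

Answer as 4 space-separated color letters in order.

After move 1 (U'): U=WWWW F=OOGG R=GGRR B=RRBB L=BBOO
After move 2 (R'): R=GRGR U=WBWR F=OWGW D=YOYG B=YRYB
After move 3 (U): U=WWRB F=GRGW R=YRGR B=BBYB L=OWOO
After move 4 (R): R=GYRR U=WRRW F=GOGG D=YYYB B=BBWB
After move 5 (U'): U=RWWR F=OWGG R=GORR B=GYWB L=BBOO
Query 1: F[2] = G
Query 2: R[0] = G
Query 3: D[3] = B
Query 4: R[2] = R

Answer: G G B R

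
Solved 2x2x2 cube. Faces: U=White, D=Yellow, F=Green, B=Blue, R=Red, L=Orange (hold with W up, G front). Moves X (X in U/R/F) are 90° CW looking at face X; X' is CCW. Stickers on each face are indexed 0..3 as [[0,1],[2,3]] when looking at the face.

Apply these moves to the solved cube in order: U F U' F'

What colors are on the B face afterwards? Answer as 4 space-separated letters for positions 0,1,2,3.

Answer: W B B B

Derivation:
After move 1 (U): U=WWWW F=RRGG R=BBRR B=OOBB L=GGOO
After move 2 (F): F=GRGR U=WWOG R=WBWR D=RBYY L=GYOY
After move 3 (U'): U=WGWO F=GYGR R=GRWR B=WBBB L=OOOY
After move 4 (F'): F=YRGG U=WGGW R=BRRR D=OYYY L=OOOW
Query: B face = WBBB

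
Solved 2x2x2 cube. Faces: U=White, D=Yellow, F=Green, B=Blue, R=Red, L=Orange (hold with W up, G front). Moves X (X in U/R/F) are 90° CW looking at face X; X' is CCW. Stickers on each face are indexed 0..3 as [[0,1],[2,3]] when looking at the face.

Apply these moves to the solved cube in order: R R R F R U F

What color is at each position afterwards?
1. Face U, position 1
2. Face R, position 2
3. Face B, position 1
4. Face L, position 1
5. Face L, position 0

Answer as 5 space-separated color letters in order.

Answer: W G Y R G

Derivation:
After move 1 (R): R=RRRR U=WGWG F=GYGY D=YBYB B=WBWB
After move 2 (R): R=RRRR U=WYWY F=GBGB D=YWYW B=GBGB
After move 3 (R): R=RRRR U=WBWB F=GWGW D=YGYG B=YBYB
After move 4 (F): F=GGWW U=WBOO R=WRBR D=RRYG L=OYOG
After move 5 (R): R=BWRR U=WGOW F=GRWG D=RYYY B=OBBB
After move 6 (U): U=OWWG F=BWWG R=OBRR B=OYBB L=GROG
After move 7 (F): F=WBGW U=OWGR R=WBGR D=ROYY L=GROY
Query 1: U[1] = W
Query 2: R[2] = G
Query 3: B[1] = Y
Query 4: L[1] = R
Query 5: L[0] = G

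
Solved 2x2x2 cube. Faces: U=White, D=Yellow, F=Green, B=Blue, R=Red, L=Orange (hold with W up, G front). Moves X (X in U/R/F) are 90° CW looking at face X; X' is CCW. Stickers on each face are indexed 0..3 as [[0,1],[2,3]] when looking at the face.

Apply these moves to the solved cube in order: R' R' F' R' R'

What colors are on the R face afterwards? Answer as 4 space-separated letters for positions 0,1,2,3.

Answer: R Y R W

Derivation:
After move 1 (R'): R=RRRR U=WBWB F=GWGW D=YGYG B=YBYB
After move 2 (R'): R=RRRR U=WYWY F=GBGB D=YWYW B=GBGB
After move 3 (F'): F=BBGG U=WYRR R=WRYR D=OOYW L=OYOW
After move 4 (R'): R=RRWY U=WGRG F=BYGR D=OBYG B=WBOB
After move 5 (R'): R=RYRW U=WORW F=BGGG D=OYYR B=GBBB
Query: R face = RYRW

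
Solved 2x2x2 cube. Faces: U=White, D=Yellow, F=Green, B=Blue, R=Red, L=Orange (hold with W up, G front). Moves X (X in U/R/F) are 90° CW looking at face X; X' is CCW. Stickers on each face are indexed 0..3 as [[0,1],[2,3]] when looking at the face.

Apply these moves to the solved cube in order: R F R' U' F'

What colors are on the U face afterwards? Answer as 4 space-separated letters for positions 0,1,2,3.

Answer: W W G W

Derivation:
After move 1 (R): R=RRRR U=WGWG F=GYGY D=YBYB B=WBWB
After move 2 (F): F=GGYY U=WGOO R=WRGR D=RRYB L=OYOB
After move 3 (R'): R=RRWG U=WWOW F=GGYO D=RGYY B=BBRB
After move 4 (U'): U=WWWO F=OYYO R=GGWG B=RRRB L=BBOB
After move 5 (F'): F=YOOY U=WWGW R=GGRG D=BBYY L=BOOW
Query: U face = WWGW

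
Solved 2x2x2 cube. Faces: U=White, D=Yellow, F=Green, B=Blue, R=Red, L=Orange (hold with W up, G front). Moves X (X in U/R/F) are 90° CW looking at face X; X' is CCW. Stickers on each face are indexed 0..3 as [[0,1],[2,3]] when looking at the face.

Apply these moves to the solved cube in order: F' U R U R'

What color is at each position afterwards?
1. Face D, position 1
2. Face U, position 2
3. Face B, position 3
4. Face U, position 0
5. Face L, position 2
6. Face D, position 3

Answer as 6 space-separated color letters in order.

Answer: B G B R O Y

Derivation:
After move 1 (F'): F=GGGG U=WWRR R=YRYR D=OOYY L=OWOW
After move 2 (U): U=RWRW F=YRGG R=BBYR B=OWBB L=GGOW
After move 3 (R): R=YBRB U=RRRG F=YOGY D=OBYO B=WWWB
After move 4 (U): U=RRGR F=YBGY R=WWRB B=GGWB L=YOOW
After move 5 (R'): R=WBWR U=RWGG F=YRGR D=OBYY B=OGBB
Query 1: D[1] = B
Query 2: U[2] = G
Query 3: B[3] = B
Query 4: U[0] = R
Query 5: L[2] = O
Query 6: D[3] = Y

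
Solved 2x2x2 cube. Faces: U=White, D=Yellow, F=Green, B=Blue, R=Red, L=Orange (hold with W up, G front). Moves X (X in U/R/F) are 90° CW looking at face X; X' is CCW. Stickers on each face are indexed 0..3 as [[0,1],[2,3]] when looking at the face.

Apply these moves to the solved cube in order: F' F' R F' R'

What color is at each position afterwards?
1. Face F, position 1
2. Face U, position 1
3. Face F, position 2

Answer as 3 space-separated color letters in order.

After move 1 (F'): F=GGGG U=WWRR R=YRYR D=OOYY L=OWOW
After move 2 (F'): F=GGGG U=WWYY R=OROR D=WWYY L=OROR
After move 3 (R): R=OORR U=WGYG F=GWGY D=WBYB B=YBWB
After move 4 (F'): F=WYGG U=WGOR R=BOWR D=RRYB L=OGOY
After move 5 (R'): R=ORBW U=WWOY F=WGGR D=RYYG B=BBRB
Query 1: F[1] = G
Query 2: U[1] = W
Query 3: F[2] = G

Answer: G W G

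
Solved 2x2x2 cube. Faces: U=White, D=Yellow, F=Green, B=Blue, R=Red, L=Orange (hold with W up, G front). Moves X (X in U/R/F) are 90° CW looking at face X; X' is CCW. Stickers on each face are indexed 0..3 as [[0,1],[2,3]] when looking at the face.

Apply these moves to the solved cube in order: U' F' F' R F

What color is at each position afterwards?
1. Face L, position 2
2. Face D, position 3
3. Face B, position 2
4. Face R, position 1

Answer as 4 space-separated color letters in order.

After move 1 (U'): U=WWWW F=OOGG R=GGRR B=RRBB L=BBOO
After move 2 (F'): F=OGOG U=WWGR R=YGYR D=BOYY L=BWOW
After move 3 (F'): F=GGOO U=WWYY R=OGBR D=WWYY L=BROG
After move 4 (R): R=BORG U=WGYO F=GWOY D=WBYR B=YRWB
After move 5 (F): F=OGYW U=WGGR R=YOOG D=RBYR L=BWOB
Query 1: L[2] = O
Query 2: D[3] = R
Query 3: B[2] = W
Query 4: R[1] = O

Answer: O R W O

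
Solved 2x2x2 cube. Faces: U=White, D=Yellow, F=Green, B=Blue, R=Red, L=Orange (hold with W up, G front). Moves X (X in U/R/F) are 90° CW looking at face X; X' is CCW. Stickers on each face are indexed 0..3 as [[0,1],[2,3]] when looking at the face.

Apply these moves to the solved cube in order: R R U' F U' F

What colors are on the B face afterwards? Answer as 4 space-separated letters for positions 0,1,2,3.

Answer: W B G B

Derivation:
After move 1 (R): R=RRRR U=WGWG F=GYGY D=YBYB B=WBWB
After move 2 (R): R=RRRR U=WYWY F=GBGB D=YWYW B=GBGB
After move 3 (U'): U=YYWW F=OOGB R=GBRR B=RRGB L=GBOO
After move 4 (F): F=GOBO U=YYOB R=WBWR D=RGYW L=GYOW
After move 5 (U'): U=YBYO F=GYBO R=GOWR B=WBGB L=RROW
After move 6 (F): F=BGOY U=YBWR R=YOOR D=WGYW L=RROG
Query: B face = WBGB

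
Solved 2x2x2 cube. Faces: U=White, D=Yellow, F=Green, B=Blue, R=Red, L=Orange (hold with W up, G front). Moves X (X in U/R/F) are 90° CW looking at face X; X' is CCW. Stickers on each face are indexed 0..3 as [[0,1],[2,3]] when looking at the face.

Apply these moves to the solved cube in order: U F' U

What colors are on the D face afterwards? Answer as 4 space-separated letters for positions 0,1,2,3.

After move 1 (U): U=WWWW F=RRGG R=BBRR B=OOBB L=GGOO
After move 2 (F'): F=RGRG U=WWBR R=YBYR D=GOYY L=GWOW
After move 3 (U): U=BWRW F=YBRG R=OOYR B=GWBB L=RGOW
Query: D face = GOYY

Answer: G O Y Y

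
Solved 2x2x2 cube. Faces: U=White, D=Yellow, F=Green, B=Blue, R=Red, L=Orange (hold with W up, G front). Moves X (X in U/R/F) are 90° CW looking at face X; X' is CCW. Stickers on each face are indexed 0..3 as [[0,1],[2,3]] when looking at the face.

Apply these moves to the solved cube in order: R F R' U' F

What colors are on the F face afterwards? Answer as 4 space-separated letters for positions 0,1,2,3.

Answer: Y O O Y

Derivation:
After move 1 (R): R=RRRR U=WGWG F=GYGY D=YBYB B=WBWB
After move 2 (F): F=GGYY U=WGOO R=WRGR D=RRYB L=OYOB
After move 3 (R'): R=RRWG U=WWOW F=GGYO D=RGYY B=BBRB
After move 4 (U'): U=WWWO F=OYYO R=GGWG B=RRRB L=BBOB
After move 5 (F): F=YOOY U=WWBB R=WGOG D=WGYY L=BROG
Query: F face = YOOY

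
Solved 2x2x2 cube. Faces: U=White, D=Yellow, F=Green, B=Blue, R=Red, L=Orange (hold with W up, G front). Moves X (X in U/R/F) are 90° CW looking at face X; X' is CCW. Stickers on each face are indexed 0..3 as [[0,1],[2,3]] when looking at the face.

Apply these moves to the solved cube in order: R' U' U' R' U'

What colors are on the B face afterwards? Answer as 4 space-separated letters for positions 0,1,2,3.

Answer: O R G B

Derivation:
After move 1 (R'): R=RRRR U=WBWB F=GWGW D=YGYG B=YBYB
After move 2 (U'): U=BBWW F=OOGW R=GWRR B=RRYB L=YBOO
After move 3 (U'): U=BWBW F=YBGW R=OORR B=GWYB L=RROO
After move 4 (R'): R=OROR U=BYBG F=YWGW D=YBYW B=GWGB
After move 5 (U'): U=YGBB F=RRGW R=YWOR B=ORGB L=GWOO
Query: B face = ORGB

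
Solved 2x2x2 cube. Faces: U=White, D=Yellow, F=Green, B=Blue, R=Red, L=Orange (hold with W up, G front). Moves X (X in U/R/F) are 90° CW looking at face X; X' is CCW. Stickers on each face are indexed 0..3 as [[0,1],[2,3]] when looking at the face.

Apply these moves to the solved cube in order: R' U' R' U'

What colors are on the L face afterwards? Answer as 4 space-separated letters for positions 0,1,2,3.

Answer: G R O O

Derivation:
After move 1 (R'): R=RRRR U=WBWB F=GWGW D=YGYG B=YBYB
After move 2 (U'): U=BBWW F=OOGW R=GWRR B=RRYB L=YBOO
After move 3 (R'): R=WRGR U=BYWR F=OBGW D=YOYW B=GRGB
After move 4 (U'): U=YRBW F=YBGW R=OBGR B=WRGB L=GROO
Query: L face = GROO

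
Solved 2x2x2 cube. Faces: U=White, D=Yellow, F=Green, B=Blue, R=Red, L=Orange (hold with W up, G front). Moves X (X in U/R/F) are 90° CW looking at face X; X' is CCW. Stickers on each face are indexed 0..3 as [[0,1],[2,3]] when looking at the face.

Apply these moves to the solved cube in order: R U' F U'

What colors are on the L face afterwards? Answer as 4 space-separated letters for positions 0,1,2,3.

Answer: R R O B

Derivation:
After move 1 (R): R=RRRR U=WGWG F=GYGY D=YBYB B=WBWB
After move 2 (U'): U=GGWW F=OOGY R=GYRR B=RRWB L=WBOO
After move 3 (F): F=GOYO U=GGOB R=WYWR D=RGYB L=WYOB
After move 4 (U'): U=GBGO F=WYYO R=GOWR B=WYWB L=RROB
Query: L face = RROB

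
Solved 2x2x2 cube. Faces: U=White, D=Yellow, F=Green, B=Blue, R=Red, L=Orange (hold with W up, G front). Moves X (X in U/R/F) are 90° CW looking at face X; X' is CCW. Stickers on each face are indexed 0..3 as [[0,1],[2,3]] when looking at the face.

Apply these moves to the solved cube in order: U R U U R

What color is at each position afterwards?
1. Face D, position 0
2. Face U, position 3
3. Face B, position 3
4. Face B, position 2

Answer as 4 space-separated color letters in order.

After move 1 (U): U=WWWW F=RRGG R=BBRR B=OOBB L=GGOO
After move 2 (R): R=RBRB U=WRWG F=RYGY D=YBYO B=WOWB
After move 3 (U): U=WWGR F=RBGY R=WORB B=GGWB L=RYOO
After move 4 (U): U=GWRW F=WOGY R=GGRB B=RYWB L=RBOO
After move 5 (R): R=RGBG U=GORY F=WBGO D=YWYR B=WYWB
Query 1: D[0] = Y
Query 2: U[3] = Y
Query 3: B[3] = B
Query 4: B[2] = W

Answer: Y Y B W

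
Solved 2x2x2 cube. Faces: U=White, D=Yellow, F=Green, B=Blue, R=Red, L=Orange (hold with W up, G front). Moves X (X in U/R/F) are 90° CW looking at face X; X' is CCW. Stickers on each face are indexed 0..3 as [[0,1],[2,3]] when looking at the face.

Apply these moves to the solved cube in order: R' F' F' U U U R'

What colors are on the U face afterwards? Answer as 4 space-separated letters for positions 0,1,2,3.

Answer: B Y W O

Derivation:
After move 1 (R'): R=RRRR U=WBWB F=GWGW D=YGYG B=YBYB
After move 2 (F'): F=WWGG U=WBRR R=GRYR D=OOYG L=OBOW
After move 3 (F'): F=WGWG U=WBGY R=OROR D=BWYG L=OROR
After move 4 (U): U=GWYB F=ORWG R=YBOR B=ORYB L=WGOR
After move 5 (U): U=YGBW F=YBWG R=OROR B=WGYB L=OROR
After move 6 (U): U=BYWG F=ORWG R=WGOR B=ORYB L=YBOR
After move 7 (R'): R=GRWO U=BYWO F=OYWG D=BRYG B=GRWB
Query: U face = BYWO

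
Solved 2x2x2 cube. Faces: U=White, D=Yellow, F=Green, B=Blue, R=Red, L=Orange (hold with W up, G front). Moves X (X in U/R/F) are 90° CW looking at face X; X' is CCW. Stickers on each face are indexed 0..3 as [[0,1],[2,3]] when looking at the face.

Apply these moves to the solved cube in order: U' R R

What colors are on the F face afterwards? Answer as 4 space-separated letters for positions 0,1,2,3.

Answer: O B G R

Derivation:
After move 1 (U'): U=WWWW F=OOGG R=GGRR B=RRBB L=BBOO
After move 2 (R): R=RGRG U=WOWG F=OYGY D=YBYR B=WRWB
After move 3 (R): R=RRGG U=WYWY F=OBGR D=YWYW B=GROB
Query: F face = OBGR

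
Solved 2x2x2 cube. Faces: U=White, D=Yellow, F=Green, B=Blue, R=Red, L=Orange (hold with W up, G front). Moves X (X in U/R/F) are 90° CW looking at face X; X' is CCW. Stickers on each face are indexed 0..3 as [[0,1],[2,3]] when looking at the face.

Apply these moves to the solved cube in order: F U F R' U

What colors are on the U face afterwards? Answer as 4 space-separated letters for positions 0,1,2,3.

After move 1 (F): F=GGGG U=WWOO R=WRWR D=RRYY L=OYOY
After move 2 (U): U=OWOW F=WRGG R=BBWR B=OYBB L=GGOY
After move 3 (F): F=GWGR U=OWYG R=OBWR D=WBYY L=GROR
After move 4 (R'): R=BROW U=OBYO F=GWGG D=WWYR B=YYBB
After move 5 (U): U=YOOB F=BRGG R=YYOW B=GRBB L=GWOR
Query: U face = YOOB

Answer: Y O O B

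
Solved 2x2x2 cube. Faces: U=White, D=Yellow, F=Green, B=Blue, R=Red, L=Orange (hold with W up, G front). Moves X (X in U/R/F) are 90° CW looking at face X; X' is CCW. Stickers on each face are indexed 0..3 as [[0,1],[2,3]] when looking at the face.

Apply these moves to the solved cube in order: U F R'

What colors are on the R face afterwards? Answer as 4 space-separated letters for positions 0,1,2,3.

Answer: B R W W

Derivation:
After move 1 (U): U=WWWW F=RRGG R=BBRR B=OOBB L=GGOO
After move 2 (F): F=GRGR U=WWOG R=WBWR D=RBYY L=GYOY
After move 3 (R'): R=BRWW U=WBOO F=GWGG D=RRYR B=YOBB
Query: R face = BRWW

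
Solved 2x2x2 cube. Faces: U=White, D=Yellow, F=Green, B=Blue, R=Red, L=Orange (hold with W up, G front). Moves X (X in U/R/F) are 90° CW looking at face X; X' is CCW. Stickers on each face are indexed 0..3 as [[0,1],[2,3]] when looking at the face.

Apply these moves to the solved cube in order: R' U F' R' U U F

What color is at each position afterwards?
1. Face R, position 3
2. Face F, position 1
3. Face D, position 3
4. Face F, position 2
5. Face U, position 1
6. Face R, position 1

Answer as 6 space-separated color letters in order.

Answer: Y G G R Y B

Derivation:
After move 1 (R'): R=RRRR U=WBWB F=GWGW D=YGYG B=YBYB
After move 2 (U): U=WWBB F=RRGW R=YBRR B=OOYB L=GWOO
After move 3 (F'): F=RWRG U=WWYR R=GBYR D=WOYG L=GBOB
After move 4 (R'): R=BRGY U=WYYO F=RWRR D=WWYG B=GOOB
After move 5 (U): U=YWOY F=BRRR R=GOGY B=GBOB L=RWOB
After move 6 (U): U=OYYW F=GORR R=GBGY B=RWOB L=BROB
After move 7 (F): F=RGRO U=OYBR R=YBWY D=GGYG L=BWOW
Query 1: R[3] = Y
Query 2: F[1] = G
Query 3: D[3] = G
Query 4: F[2] = R
Query 5: U[1] = Y
Query 6: R[1] = B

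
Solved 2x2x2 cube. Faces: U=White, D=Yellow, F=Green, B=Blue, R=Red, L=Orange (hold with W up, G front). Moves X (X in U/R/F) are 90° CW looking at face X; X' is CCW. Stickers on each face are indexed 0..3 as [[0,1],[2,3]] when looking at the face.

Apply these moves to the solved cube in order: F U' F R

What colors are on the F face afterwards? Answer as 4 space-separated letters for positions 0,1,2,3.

After move 1 (F): F=GGGG U=WWOO R=WRWR D=RRYY L=OYOY
After move 2 (U'): U=WOWO F=OYGG R=GGWR B=WRBB L=BBOY
After move 3 (F): F=GOGY U=WOYB R=WGOR D=WGYY L=BROR
After move 4 (R): R=OWRG U=WOYY F=GGGY D=WBYW B=BROB
Query: F face = GGGY

Answer: G G G Y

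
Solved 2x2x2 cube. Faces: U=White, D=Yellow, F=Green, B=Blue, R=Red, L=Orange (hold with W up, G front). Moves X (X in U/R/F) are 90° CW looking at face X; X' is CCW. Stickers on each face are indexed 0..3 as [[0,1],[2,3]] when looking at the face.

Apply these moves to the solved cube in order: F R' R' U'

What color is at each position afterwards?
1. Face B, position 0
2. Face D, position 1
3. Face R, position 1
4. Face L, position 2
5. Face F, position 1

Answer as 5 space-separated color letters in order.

Answer: R W B O Y

Derivation:
After move 1 (F): F=GGGG U=WWOO R=WRWR D=RRYY L=OYOY
After move 2 (R'): R=RRWW U=WBOB F=GWGO D=RGYG B=YBRB
After move 3 (R'): R=RWRW U=WROY F=GBGB D=RWYO B=GBGB
After move 4 (U'): U=RYWO F=OYGB R=GBRW B=RWGB L=GBOY
Query 1: B[0] = R
Query 2: D[1] = W
Query 3: R[1] = B
Query 4: L[2] = O
Query 5: F[1] = Y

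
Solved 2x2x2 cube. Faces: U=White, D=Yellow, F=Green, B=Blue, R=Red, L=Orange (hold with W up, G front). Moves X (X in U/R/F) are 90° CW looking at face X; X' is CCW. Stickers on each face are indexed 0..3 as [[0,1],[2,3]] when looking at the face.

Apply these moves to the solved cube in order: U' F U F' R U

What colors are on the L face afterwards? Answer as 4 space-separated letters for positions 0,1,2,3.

Answer: G Y O B

Derivation:
After move 1 (U'): U=WWWW F=OOGG R=GGRR B=RRBB L=BBOO
After move 2 (F): F=GOGO U=WWOB R=WGWR D=RGYY L=BYOY
After move 3 (U): U=OWBW F=WGGO R=RRWR B=BYBB L=GOOY
After move 4 (F'): F=GOWG U=OWRW R=GRRR D=OYYY L=GWOB
After move 5 (R): R=RGRR U=OORG F=GYWY D=OBYB B=WYWB
After move 6 (U): U=ROGO F=RGWY R=WYRR B=GWWB L=GYOB
Query: L face = GYOB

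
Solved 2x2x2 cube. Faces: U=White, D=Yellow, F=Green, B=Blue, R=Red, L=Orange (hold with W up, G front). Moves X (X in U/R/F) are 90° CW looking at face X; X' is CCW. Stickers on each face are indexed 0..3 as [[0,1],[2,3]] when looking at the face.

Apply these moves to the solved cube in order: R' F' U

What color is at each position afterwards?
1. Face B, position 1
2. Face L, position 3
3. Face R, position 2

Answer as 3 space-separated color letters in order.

After move 1 (R'): R=RRRR U=WBWB F=GWGW D=YGYG B=YBYB
After move 2 (F'): F=WWGG U=WBRR R=GRYR D=OOYG L=OBOW
After move 3 (U): U=RWRB F=GRGG R=YBYR B=OBYB L=WWOW
Query 1: B[1] = B
Query 2: L[3] = W
Query 3: R[2] = Y

Answer: B W Y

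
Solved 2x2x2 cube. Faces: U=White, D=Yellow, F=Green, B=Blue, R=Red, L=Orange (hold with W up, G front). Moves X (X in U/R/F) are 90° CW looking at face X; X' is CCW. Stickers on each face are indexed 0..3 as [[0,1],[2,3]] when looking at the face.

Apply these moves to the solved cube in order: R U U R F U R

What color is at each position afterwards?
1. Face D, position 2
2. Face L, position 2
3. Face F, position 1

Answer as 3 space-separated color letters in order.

Answer: Y O R

Derivation:
After move 1 (R): R=RRRR U=WGWG F=GYGY D=YBYB B=WBWB
After move 2 (U): U=WWGG F=RRGY R=WBRR B=OOWB L=GYOO
After move 3 (U): U=GWGW F=WBGY R=OORR B=GYWB L=RROO
After move 4 (R): R=RORO U=GBGY F=WBGB D=YWYG B=WYWB
After move 5 (F): F=GWBB U=GBOR R=GOYO D=RRYG L=RYOW
After move 6 (U): U=OGRB F=GOBB R=WYYO B=RYWB L=GWOW
After move 7 (R): R=YWOY U=OORB F=GRBG D=RWYR B=BYGB
Query 1: D[2] = Y
Query 2: L[2] = O
Query 3: F[1] = R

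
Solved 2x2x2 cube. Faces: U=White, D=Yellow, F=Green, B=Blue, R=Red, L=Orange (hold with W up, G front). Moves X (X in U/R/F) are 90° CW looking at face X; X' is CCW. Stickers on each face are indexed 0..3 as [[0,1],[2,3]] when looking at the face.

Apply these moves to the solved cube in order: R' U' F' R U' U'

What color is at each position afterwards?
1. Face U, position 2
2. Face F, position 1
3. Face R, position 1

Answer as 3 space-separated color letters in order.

Answer: W R W

Derivation:
After move 1 (R'): R=RRRR U=WBWB F=GWGW D=YGYG B=YBYB
After move 2 (U'): U=BBWW F=OOGW R=GWRR B=RRYB L=YBOO
After move 3 (F'): F=OWOG U=BBGR R=GWYR D=BOYG L=YWOW
After move 4 (R): R=YGRW U=BWGG F=OOOG D=BYYR B=RRBB
After move 5 (U'): U=WGBG F=YWOG R=OORW B=YGBB L=RROW
After move 6 (U'): U=GGWB F=RROG R=YWRW B=OOBB L=YGOW
Query 1: U[2] = W
Query 2: F[1] = R
Query 3: R[1] = W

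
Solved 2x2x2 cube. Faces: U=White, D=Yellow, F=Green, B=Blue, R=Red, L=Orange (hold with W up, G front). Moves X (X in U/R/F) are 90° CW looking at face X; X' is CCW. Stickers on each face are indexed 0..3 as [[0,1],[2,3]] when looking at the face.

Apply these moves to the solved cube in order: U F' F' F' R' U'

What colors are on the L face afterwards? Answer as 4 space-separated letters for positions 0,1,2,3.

Answer: Y O O Y

Derivation:
After move 1 (U): U=WWWW F=RRGG R=BBRR B=OOBB L=GGOO
After move 2 (F'): F=RGRG U=WWBR R=YBYR D=GOYY L=GWOW
After move 3 (F'): F=GGRR U=WWYY R=OBGR D=WWYY L=GROB
After move 4 (F'): F=GRGR U=WWOG R=WBWR D=RBYY L=GYOY
After move 5 (R'): R=BRWW U=WBOO F=GWGG D=RRYR B=YOBB
After move 6 (U'): U=BOWO F=GYGG R=GWWW B=BRBB L=YOOY
Query: L face = YOOY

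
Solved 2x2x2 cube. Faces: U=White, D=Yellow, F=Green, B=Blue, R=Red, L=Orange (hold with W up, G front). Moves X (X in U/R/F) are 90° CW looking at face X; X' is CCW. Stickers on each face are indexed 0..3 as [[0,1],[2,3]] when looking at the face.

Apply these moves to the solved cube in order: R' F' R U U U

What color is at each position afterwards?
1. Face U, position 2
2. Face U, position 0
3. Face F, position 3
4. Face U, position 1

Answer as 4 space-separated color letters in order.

After move 1 (R'): R=RRRR U=WBWB F=GWGW D=YGYG B=YBYB
After move 2 (F'): F=WWGG U=WBRR R=GRYR D=OOYG L=OBOW
After move 3 (R): R=YGRR U=WWRG F=WOGG D=OYYY B=RBBB
After move 4 (U): U=RWGW F=YGGG R=RBRR B=OBBB L=WOOW
After move 5 (U): U=GRWW F=RBGG R=OBRR B=WOBB L=YGOW
After move 6 (U): U=WGWR F=OBGG R=WORR B=YGBB L=RBOW
Query 1: U[2] = W
Query 2: U[0] = W
Query 3: F[3] = G
Query 4: U[1] = G

Answer: W W G G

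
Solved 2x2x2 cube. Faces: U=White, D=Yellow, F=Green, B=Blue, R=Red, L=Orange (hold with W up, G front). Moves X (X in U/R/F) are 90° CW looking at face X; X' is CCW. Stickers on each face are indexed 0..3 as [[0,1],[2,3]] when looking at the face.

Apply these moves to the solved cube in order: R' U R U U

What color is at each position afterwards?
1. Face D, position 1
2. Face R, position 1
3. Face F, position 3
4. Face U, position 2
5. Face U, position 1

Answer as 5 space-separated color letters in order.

Answer: Y W G R B

Derivation:
After move 1 (R'): R=RRRR U=WBWB F=GWGW D=YGYG B=YBYB
After move 2 (U): U=WWBB F=RRGW R=YBRR B=OOYB L=GWOO
After move 3 (R): R=RYRB U=WRBW F=RGGG D=YYYO B=BOWB
After move 4 (U): U=BWWR F=RYGG R=BORB B=GWWB L=RGOO
After move 5 (U): U=WBRW F=BOGG R=GWRB B=RGWB L=RYOO
Query 1: D[1] = Y
Query 2: R[1] = W
Query 3: F[3] = G
Query 4: U[2] = R
Query 5: U[1] = B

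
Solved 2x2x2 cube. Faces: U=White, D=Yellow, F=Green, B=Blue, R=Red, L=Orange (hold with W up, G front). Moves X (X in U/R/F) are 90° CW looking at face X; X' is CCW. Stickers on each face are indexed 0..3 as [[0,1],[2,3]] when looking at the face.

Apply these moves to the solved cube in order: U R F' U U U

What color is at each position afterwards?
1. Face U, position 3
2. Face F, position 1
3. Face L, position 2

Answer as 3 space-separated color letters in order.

Answer: R G O

Derivation:
After move 1 (U): U=WWWW F=RRGG R=BBRR B=OOBB L=GGOO
After move 2 (R): R=RBRB U=WRWG F=RYGY D=YBYO B=WOWB
After move 3 (F'): F=YYRG U=WRRR R=BBYB D=GOYO L=GGOW
After move 4 (U): U=RWRR F=BBRG R=WOYB B=GGWB L=YYOW
After move 5 (U): U=RRRW F=WORG R=GGYB B=YYWB L=BBOW
After move 6 (U): U=RRWR F=GGRG R=YYYB B=BBWB L=WOOW
Query 1: U[3] = R
Query 2: F[1] = G
Query 3: L[2] = O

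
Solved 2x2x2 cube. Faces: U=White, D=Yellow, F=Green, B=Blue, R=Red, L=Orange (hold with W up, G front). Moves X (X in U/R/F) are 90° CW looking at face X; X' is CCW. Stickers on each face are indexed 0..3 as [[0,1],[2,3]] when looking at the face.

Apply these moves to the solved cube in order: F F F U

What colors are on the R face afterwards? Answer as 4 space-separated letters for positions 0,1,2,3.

Answer: B B Y R

Derivation:
After move 1 (F): F=GGGG U=WWOO R=WRWR D=RRYY L=OYOY
After move 2 (F): F=GGGG U=WWYY R=OROR D=WWYY L=OROR
After move 3 (F): F=GGGG U=WWRR R=YRYR D=OOYY L=OWOW
After move 4 (U): U=RWRW F=YRGG R=BBYR B=OWBB L=GGOW
Query: R face = BBYR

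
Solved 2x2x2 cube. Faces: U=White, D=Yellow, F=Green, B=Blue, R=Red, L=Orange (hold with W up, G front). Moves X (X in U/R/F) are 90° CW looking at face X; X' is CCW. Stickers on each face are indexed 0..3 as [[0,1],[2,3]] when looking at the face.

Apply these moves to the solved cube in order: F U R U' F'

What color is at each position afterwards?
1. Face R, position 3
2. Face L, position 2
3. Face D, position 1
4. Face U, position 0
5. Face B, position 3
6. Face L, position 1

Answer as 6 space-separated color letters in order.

Answer: B O Y R B O

Derivation:
After move 1 (F): F=GGGG U=WWOO R=WRWR D=RRYY L=OYOY
After move 2 (U): U=OWOW F=WRGG R=BBWR B=OYBB L=GGOY
After move 3 (R): R=WBRB U=OROG F=WRGY D=RBYO B=WYWB
After move 4 (U'): U=RGOO F=GGGY R=WRRB B=WBWB L=WYOY
After move 5 (F'): F=GYGG U=RGWR R=BRRB D=YYYO L=WOOO
Query 1: R[3] = B
Query 2: L[2] = O
Query 3: D[1] = Y
Query 4: U[0] = R
Query 5: B[3] = B
Query 6: L[1] = O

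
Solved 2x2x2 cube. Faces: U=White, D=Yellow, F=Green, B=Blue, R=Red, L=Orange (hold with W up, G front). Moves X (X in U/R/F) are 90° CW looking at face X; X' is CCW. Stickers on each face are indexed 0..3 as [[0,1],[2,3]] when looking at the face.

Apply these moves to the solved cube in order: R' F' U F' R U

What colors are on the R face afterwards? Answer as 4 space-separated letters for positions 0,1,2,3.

After move 1 (R'): R=RRRR U=WBWB F=GWGW D=YGYG B=YBYB
After move 2 (F'): F=WWGG U=WBRR R=GRYR D=OOYG L=OBOW
After move 3 (U): U=RWRB F=GRGG R=YBYR B=OBYB L=WWOW
After move 4 (F'): F=RGGG U=RWYY R=OBOR D=WWYG L=WBOR
After move 5 (R): R=OORB U=RGYG F=RWGG D=WYYO B=YBWB
After move 6 (U): U=YRGG F=OOGG R=YBRB B=WBWB L=RWOR
Query: R face = YBRB

Answer: Y B R B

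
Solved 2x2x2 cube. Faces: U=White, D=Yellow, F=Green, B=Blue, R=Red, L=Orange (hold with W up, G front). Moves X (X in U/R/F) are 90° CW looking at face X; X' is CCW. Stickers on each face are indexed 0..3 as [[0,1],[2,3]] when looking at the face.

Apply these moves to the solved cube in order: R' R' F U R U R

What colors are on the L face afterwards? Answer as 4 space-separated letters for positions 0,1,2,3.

After move 1 (R'): R=RRRR U=WBWB F=GWGW D=YGYG B=YBYB
After move 2 (R'): R=RRRR U=WYWY F=GBGB D=YWYW B=GBGB
After move 3 (F): F=GGBB U=WYOO R=WRYR D=RRYW L=OYOW
After move 4 (U): U=OWOY F=WRBB R=GBYR B=OYGB L=GGOW
After move 5 (R): R=YGRB U=OROB F=WRBW D=RGYO B=YYWB
After move 6 (U): U=OOBR F=YGBW R=YYRB B=GGWB L=WROW
After move 7 (R): R=RYBY U=OGBW F=YGBO D=RWYG B=RGOB
Query: L face = WROW

Answer: W R O W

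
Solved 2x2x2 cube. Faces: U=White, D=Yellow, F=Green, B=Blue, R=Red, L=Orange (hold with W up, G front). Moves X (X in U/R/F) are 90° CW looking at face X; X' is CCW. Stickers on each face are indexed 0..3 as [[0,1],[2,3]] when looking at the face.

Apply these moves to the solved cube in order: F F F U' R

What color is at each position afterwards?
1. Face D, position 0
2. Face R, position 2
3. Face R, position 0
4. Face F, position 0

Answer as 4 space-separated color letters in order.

Answer: O R Y O

Derivation:
After move 1 (F): F=GGGG U=WWOO R=WRWR D=RRYY L=OYOY
After move 2 (F): F=GGGG U=WWYY R=OROR D=WWYY L=OROR
After move 3 (F): F=GGGG U=WWRR R=YRYR D=OOYY L=OWOW
After move 4 (U'): U=WRWR F=OWGG R=GGYR B=YRBB L=BBOW
After move 5 (R): R=YGRG U=WWWG F=OOGY D=OBYY B=RRRB
Query 1: D[0] = O
Query 2: R[2] = R
Query 3: R[0] = Y
Query 4: F[0] = O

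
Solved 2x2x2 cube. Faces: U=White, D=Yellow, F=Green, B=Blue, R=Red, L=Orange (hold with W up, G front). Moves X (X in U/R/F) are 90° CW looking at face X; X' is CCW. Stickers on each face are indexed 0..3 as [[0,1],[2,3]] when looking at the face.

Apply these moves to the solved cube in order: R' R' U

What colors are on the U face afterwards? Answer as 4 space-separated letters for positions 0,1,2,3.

Answer: W W Y Y

Derivation:
After move 1 (R'): R=RRRR U=WBWB F=GWGW D=YGYG B=YBYB
After move 2 (R'): R=RRRR U=WYWY F=GBGB D=YWYW B=GBGB
After move 3 (U): U=WWYY F=RRGB R=GBRR B=OOGB L=GBOO
Query: U face = WWYY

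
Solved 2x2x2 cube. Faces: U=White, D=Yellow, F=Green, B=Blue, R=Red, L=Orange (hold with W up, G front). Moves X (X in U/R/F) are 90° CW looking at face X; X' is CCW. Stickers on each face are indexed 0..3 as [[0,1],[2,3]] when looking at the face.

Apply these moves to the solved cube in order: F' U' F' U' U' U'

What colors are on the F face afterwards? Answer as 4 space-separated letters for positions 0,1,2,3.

After move 1 (F'): F=GGGG U=WWRR R=YRYR D=OOYY L=OWOW
After move 2 (U'): U=WRWR F=OWGG R=GGYR B=YRBB L=BBOW
After move 3 (F'): F=WGOG U=WRGY R=OGOR D=BWYY L=BROW
After move 4 (U'): U=RYWG F=BROG R=WGOR B=OGBB L=YROW
After move 5 (U'): U=YGRW F=YROG R=BROR B=WGBB L=OGOW
After move 6 (U'): U=GWYR F=OGOG R=YROR B=BRBB L=WGOW
Query: F face = OGOG

Answer: O G O G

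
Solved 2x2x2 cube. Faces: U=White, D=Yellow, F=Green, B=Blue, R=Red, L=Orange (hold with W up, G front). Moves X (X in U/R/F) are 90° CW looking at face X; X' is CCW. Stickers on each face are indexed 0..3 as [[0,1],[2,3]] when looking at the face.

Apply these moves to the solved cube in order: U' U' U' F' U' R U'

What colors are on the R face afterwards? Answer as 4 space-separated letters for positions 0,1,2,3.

After move 1 (U'): U=WWWW F=OOGG R=GGRR B=RRBB L=BBOO
After move 2 (U'): U=WWWW F=BBGG R=OORR B=GGBB L=RROO
After move 3 (U'): U=WWWW F=RRGG R=BBRR B=OOBB L=GGOO
After move 4 (F'): F=RGRG U=WWBR R=YBYR D=GOYY L=GWOW
After move 5 (U'): U=WRWB F=GWRG R=RGYR B=YBBB L=OOOW
After move 6 (R): R=YRRG U=WWWG F=GORY D=GBYY B=BBRB
After move 7 (U'): U=WGWW F=OORY R=GORG B=YRRB L=BBOW
Query: R face = GORG

Answer: G O R G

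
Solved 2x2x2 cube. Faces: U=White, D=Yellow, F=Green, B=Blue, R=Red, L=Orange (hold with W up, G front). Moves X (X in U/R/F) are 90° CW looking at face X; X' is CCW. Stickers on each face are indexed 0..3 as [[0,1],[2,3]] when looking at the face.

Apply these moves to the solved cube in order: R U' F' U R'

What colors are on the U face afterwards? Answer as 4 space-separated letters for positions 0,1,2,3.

After move 1 (R): R=RRRR U=WGWG F=GYGY D=YBYB B=WBWB
After move 2 (U'): U=GGWW F=OOGY R=GYRR B=RRWB L=WBOO
After move 3 (F'): F=OYOG U=GGGR R=BYYR D=BOYB L=WWOW
After move 4 (U): U=GGRG F=BYOG R=RRYR B=WWWB L=OYOW
After move 5 (R'): R=RRRY U=GWRW F=BGOG D=BYYG B=BWOB
Query: U face = GWRW

Answer: G W R W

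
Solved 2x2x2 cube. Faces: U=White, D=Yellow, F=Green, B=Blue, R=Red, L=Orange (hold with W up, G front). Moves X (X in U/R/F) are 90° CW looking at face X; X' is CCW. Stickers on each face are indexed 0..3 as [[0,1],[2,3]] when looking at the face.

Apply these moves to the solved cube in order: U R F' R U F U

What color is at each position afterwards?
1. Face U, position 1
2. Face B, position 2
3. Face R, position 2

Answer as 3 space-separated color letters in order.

After move 1 (U): U=WWWW F=RRGG R=BBRR B=OOBB L=GGOO
After move 2 (R): R=RBRB U=WRWG F=RYGY D=YBYO B=WOWB
After move 3 (F'): F=YYRG U=WRRR R=BBYB D=GOYO L=GGOW
After move 4 (R): R=YBBB U=WYRG F=YORO D=GWYW B=RORB
After move 5 (U): U=RWGY F=YBRO R=ROBB B=GGRB L=YOOW
After move 6 (F): F=RYOB U=RWWO R=GOYB D=BRYW L=YGOW
After move 7 (U): U=WROW F=GOOB R=GGYB B=YGRB L=RYOW
Query 1: U[1] = R
Query 2: B[2] = R
Query 3: R[2] = Y

Answer: R R Y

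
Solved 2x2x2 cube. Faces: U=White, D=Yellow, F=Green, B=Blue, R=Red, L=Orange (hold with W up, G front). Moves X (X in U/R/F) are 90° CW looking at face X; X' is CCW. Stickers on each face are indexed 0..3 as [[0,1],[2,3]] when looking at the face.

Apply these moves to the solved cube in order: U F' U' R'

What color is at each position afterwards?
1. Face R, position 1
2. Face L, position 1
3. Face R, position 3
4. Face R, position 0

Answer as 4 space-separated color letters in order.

Answer: R O Y G

Derivation:
After move 1 (U): U=WWWW F=RRGG R=BBRR B=OOBB L=GGOO
After move 2 (F'): F=RGRG U=WWBR R=YBYR D=GOYY L=GWOW
After move 3 (U'): U=WRWB F=GWRG R=RGYR B=YBBB L=OOOW
After move 4 (R'): R=GRRY U=WBWY F=GRRB D=GWYG B=YBOB
Query 1: R[1] = R
Query 2: L[1] = O
Query 3: R[3] = Y
Query 4: R[0] = G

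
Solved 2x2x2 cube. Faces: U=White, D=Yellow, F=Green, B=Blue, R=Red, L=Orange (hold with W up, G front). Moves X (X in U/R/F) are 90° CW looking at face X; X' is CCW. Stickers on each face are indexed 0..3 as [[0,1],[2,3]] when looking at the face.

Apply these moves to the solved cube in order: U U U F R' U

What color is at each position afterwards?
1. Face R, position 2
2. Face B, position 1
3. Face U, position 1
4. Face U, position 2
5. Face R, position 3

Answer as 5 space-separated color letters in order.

After move 1 (U): U=WWWW F=RRGG R=BBRR B=OOBB L=GGOO
After move 2 (U): U=WWWW F=BBGG R=OORR B=GGBB L=RROO
After move 3 (U): U=WWWW F=OOGG R=GGRR B=RRBB L=BBOO
After move 4 (F): F=GOGO U=WWOB R=WGWR D=RGYY L=BYOY
After move 5 (R'): R=GRWW U=WBOR F=GWGB D=ROYO B=YRGB
After move 6 (U): U=OWRB F=GRGB R=YRWW B=BYGB L=GWOY
Query 1: R[2] = W
Query 2: B[1] = Y
Query 3: U[1] = W
Query 4: U[2] = R
Query 5: R[3] = W

Answer: W Y W R W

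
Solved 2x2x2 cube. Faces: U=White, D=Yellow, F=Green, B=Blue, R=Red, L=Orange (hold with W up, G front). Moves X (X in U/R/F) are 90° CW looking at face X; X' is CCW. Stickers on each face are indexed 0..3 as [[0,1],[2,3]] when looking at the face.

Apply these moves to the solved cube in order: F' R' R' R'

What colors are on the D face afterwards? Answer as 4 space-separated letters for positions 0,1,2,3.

After move 1 (F'): F=GGGG U=WWRR R=YRYR D=OOYY L=OWOW
After move 2 (R'): R=RRYY U=WBRB F=GWGR D=OGYG B=YBOB
After move 3 (R'): R=RYRY U=WORY F=GBGB D=OWYR B=GBGB
After move 4 (R'): R=YYRR U=WGRG F=GOGY D=OBYB B=RBWB
Query: D face = OBYB

Answer: O B Y B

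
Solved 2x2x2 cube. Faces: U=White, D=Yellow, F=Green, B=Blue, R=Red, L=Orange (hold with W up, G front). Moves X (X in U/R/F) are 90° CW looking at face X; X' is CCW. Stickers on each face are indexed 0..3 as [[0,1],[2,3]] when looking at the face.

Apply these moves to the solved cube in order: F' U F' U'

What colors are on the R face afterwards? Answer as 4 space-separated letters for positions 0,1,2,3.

Answer: R G O R

Derivation:
After move 1 (F'): F=GGGG U=WWRR R=YRYR D=OOYY L=OWOW
After move 2 (U): U=RWRW F=YRGG R=BBYR B=OWBB L=GGOW
After move 3 (F'): F=RGYG U=RWBY R=OBOR D=GWYY L=GWOR
After move 4 (U'): U=WYRB F=GWYG R=RGOR B=OBBB L=OWOR
Query: R face = RGOR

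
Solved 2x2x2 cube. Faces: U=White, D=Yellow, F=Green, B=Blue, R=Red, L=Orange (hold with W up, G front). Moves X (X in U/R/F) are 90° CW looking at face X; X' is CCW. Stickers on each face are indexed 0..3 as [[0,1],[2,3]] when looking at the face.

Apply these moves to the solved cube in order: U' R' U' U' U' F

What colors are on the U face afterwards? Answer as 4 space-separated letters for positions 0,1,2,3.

After move 1 (U'): U=WWWW F=OOGG R=GGRR B=RRBB L=BBOO
After move 2 (R'): R=GRGR U=WBWR F=OWGW D=YOYG B=YRYB
After move 3 (U'): U=BRWW F=BBGW R=OWGR B=GRYB L=YROO
After move 4 (U'): U=RWBW F=YRGW R=BBGR B=OWYB L=GROO
After move 5 (U'): U=WWRB F=GRGW R=YRGR B=BBYB L=OWOO
After move 6 (F): F=GGWR U=WWOW R=RRBR D=GYYG L=OYOO
Query: U face = WWOW

Answer: W W O W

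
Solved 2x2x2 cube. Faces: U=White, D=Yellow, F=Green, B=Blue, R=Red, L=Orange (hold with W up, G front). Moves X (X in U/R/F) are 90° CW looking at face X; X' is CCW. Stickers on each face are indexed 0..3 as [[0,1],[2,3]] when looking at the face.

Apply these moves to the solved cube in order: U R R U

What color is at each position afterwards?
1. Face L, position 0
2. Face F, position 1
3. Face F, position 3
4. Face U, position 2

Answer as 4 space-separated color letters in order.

After move 1 (U): U=WWWW F=RRGG R=BBRR B=OOBB L=GGOO
After move 2 (R): R=RBRB U=WRWG F=RYGY D=YBYO B=WOWB
After move 3 (R): R=RRBB U=WYWY F=RBGO D=YWYW B=GORB
After move 4 (U): U=WWYY F=RRGO R=GOBB B=GGRB L=RBOO
Query 1: L[0] = R
Query 2: F[1] = R
Query 3: F[3] = O
Query 4: U[2] = Y

Answer: R R O Y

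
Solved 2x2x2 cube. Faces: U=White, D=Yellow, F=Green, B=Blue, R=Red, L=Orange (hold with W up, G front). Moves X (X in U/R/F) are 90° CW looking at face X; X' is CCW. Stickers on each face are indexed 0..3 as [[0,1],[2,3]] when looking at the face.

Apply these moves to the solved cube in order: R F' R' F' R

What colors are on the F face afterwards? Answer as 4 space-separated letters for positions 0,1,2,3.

Answer: G W Y G

Derivation:
After move 1 (R): R=RRRR U=WGWG F=GYGY D=YBYB B=WBWB
After move 2 (F'): F=YYGG U=WGRR R=BRYR D=OOYB L=OGOW
After move 3 (R'): R=RRBY U=WWRW F=YGGR D=OYYG B=BBOB
After move 4 (F'): F=GRYG U=WWRB R=YROY D=GWYG L=OWOR
After move 5 (R): R=OYYR U=WRRG F=GWYG D=GOYB B=BBWB
Query: F face = GWYG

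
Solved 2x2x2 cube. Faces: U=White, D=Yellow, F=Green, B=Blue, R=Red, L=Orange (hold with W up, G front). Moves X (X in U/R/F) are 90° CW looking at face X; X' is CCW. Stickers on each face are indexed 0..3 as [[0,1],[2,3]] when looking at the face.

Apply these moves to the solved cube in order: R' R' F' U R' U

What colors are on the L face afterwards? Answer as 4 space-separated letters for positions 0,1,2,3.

Answer: W W O W

Derivation:
After move 1 (R'): R=RRRR U=WBWB F=GWGW D=YGYG B=YBYB
After move 2 (R'): R=RRRR U=WYWY F=GBGB D=YWYW B=GBGB
After move 3 (F'): F=BBGG U=WYRR R=WRYR D=OOYW L=OYOW
After move 4 (U): U=RWRY F=WRGG R=GBYR B=OYGB L=BBOW
After move 5 (R'): R=BRGY U=RGRO F=WWGY D=ORYG B=WYOB
After move 6 (U): U=RROG F=BRGY R=WYGY B=BBOB L=WWOW
Query: L face = WWOW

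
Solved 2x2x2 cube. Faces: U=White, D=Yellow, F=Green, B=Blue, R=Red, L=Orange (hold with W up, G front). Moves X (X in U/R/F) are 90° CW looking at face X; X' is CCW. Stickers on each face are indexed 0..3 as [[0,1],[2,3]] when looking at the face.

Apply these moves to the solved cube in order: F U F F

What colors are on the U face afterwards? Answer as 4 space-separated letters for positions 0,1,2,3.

After move 1 (F): F=GGGG U=WWOO R=WRWR D=RRYY L=OYOY
After move 2 (U): U=OWOW F=WRGG R=BBWR B=OYBB L=GGOY
After move 3 (F): F=GWGR U=OWYG R=OBWR D=WBYY L=GROR
After move 4 (F): F=GGRW U=OWRR R=YBGR D=WOYY L=GWOB
Query: U face = OWRR

Answer: O W R R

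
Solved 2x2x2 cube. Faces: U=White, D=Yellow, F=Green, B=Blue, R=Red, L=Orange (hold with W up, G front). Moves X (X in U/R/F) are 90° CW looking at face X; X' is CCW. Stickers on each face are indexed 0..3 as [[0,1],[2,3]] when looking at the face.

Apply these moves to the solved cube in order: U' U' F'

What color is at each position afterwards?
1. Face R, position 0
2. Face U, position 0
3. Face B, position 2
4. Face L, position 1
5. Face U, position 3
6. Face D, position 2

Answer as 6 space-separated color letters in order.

Answer: Y W B W R Y

Derivation:
After move 1 (U'): U=WWWW F=OOGG R=GGRR B=RRBB L=BBOO
After move 2 (U'): U=WWWW F=BBGG R=OORR B=GGBB L=RROO
After move 3 (F'): F=BGBG U=WWOR R=YOYR D=ROYY L=RWOW
Query 1: R[0] = Y
Query 2: U[0] = W
Query 3: B[2] = B
Query 4: L[1] = W
Query 5: U[3] = R
Query 6: D[2] = Y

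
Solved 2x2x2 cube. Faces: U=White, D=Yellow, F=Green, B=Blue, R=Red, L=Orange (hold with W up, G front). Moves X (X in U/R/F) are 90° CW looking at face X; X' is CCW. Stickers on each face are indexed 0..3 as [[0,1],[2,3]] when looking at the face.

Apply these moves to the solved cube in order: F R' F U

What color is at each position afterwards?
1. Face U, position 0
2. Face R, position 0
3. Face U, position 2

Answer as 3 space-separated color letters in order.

Answer: Y Y Y

Derivation:
After move 1 (F): F=GGGG U=WWOO R=WRWR D=RRYY L=OYOY
After move 2 (R'): R=RRWW U=WBOB F=GWGO D=RGYG B=YBRB
After move 3 (F): F=GGOW U=WBYY R=ORBW D=WRYG L=OROG
After move 4 (U): U=YWYB F=OROW R=YBBW B=ORRB L=GGOG
Query 1: U[0] = Y
Query 2: R[0] = Y
Query 3: U[2] = Y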